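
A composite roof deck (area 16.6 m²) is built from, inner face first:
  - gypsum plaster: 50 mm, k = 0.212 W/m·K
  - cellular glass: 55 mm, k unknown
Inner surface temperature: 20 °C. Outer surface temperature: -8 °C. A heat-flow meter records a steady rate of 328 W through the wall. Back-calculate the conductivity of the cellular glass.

k ≈ 0.0466 W/(m·K)

Using the resistance-network approach (series):
R_gypsum plaster = L/(kA) = 0.05/(0.212×16.6) = 0.01421 K/W
Sum of known resistances R_other = 0.01421 K/W
Total R = ΔT/Q = 28/328 = 0.08537 K/W
R_cellular glass = R_total − R_other = 0.07116 K/W
k = L/(R·A) = 0.055/(0.07116×16.6)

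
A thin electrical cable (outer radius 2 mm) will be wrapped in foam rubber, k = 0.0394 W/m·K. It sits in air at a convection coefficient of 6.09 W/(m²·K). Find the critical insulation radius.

r_cr ≈ 6.47 mm

For a cylinder r_cr = k/h = 0.0394/6.09
r_cr = 6.47 mm; since the bare radius (2 mm) is below r_cr, adding a thin layer of insulation will *increase* heat loss.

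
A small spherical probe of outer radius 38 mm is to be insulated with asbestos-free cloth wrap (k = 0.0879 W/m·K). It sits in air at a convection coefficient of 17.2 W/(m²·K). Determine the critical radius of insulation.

r_cr ≈ 10.2 mm

For a sphere r_cr = 2k/h = 2×0.0879/17.2
r_cr = 10.2 mm; since the bare radius (38 mm) is above r_cr, any added insulation will reduce heat loss.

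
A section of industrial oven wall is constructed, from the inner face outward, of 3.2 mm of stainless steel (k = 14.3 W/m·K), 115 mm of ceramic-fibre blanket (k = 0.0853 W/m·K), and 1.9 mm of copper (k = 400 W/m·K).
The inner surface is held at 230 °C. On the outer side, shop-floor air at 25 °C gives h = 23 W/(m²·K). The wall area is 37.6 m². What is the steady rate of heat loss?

Q ≈ 5540 W

Thermal resistances in series:
R_stainless steel = L/(kA) = 0.0032/(14.3×37.6) = 5.951×10^-6 K/W
R_ceramic-fibre blanket = L/(kA) = 0.115/(0.0853×37.6) = 0.03586 K/W
R_copper = L/(kA) = 0.0019/(400×37.6) = 1.263×10^-7 K/W
R_outer film = 1/(h_o·A) = 1/(23×37.6) = 0.001156 K/W
R_total = 0.03702 K/W
Q = ΔT / R_total = 205 / 0.03702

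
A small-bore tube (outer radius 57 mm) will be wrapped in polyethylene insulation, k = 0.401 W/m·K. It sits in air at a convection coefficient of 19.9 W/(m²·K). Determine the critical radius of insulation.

r_cr ≈ 20.2 mm

For a cylinder r_cr = k/h = 0.401/19.9
r_cr = 20.2 mm; since the bare radius (57 mm) is above r_cr, any added insulation will reduce heat loss.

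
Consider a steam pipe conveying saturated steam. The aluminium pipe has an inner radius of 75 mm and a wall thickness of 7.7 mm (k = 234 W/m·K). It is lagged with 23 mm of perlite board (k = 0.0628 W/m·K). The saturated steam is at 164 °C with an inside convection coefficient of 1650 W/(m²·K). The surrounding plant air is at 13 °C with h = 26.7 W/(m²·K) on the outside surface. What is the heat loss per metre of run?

q′ ≈ 222 W/m

For a radial system each layer contributes R = ln(r_out/r_in)/(2πkL); films add R = 1/(hA).
R_inner film = 1/(h_i·2πr₁L) = 1/(1650×2π×0.075×1) = 0.001286 K/W
R_aluminium pipe wall = ln(82.7/75)/(2π×234×1) = 6.647×10^-5 K/W
R_perlite board = ln(105.7/82.7)/(2π×0.0628×1) = 0.6219 K/W
R_outer film = 1/(h_o·2πr_oL) = 1/(26.7×2π×0.1057×1) = 0.05639 K/W
R_total = 0.6796 K/W
Q = ΔT/R_total = 151/0.6796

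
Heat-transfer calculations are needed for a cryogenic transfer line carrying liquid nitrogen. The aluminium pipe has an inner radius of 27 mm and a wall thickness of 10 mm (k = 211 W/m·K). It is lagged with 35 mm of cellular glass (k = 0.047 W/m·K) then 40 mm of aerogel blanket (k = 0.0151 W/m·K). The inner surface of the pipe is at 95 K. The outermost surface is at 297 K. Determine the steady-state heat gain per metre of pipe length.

q′ ≈ 29.2 W/m

Per-layer cylindrical resistances, series-summed:
R_aluminium pipe wall = ln(37/27)/(2π×211×1) = 2.377×10^-4 K/W
R_cellular glass = ln(72/37)/(2π×0.047×1) = 2.254 K/W
R_aerogel blanket = ln(112/72)/(2π×0.0151×1) = 4.657 K/W
R_total = 6.912 K/W
Q = ΔT/R_total = 202/6.912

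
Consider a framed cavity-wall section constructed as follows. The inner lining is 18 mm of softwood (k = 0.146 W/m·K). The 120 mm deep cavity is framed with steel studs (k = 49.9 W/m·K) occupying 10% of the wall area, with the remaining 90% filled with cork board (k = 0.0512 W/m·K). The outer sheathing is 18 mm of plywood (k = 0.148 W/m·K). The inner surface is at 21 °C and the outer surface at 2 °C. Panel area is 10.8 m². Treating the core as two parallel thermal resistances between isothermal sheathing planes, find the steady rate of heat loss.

Sheathing layers in series; stud and cavity paths in parallel between them.
R_inner = 0.018/(0.146×10.8) = 0.01142 K/W
R_stud  = 0.12/(49.9×0.1×10.8) = 0.002227 K/W
R_cav   = 0.12/(0.0512×0.9×10.8) = 0.2411 K/W
1/R_core = 1/R_stud + 1/R_cav → R_core = 0.002206 K/W
R_outer = 0.018/(0.148×10.8) = 0.01126 K/W
R_total = 0.02488 K/W
Q = ΔT/R_total = 19/0.02488

Q ≈ 764 W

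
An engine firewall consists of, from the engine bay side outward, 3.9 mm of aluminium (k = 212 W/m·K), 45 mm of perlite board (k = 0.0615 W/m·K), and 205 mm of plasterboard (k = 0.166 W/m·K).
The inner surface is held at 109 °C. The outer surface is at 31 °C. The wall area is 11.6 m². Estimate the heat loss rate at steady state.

Using the resistance-network approach (series):
R_aluminium = L/(kA) = 0.0039/(212×11.6) = 1.586×10^-6 K/W
R_perlite board = L/(kA) = 0.045/(0.0615×11.6) = 0.06308 K/W
R_plasterboard = L/(kA) = 0.205/(0.166×11.6) = 0.1065 K/W
R_total = 0.1695 K/W
Q = ΔT / R_total = 78 / 0.1695

Q ≈ 460 W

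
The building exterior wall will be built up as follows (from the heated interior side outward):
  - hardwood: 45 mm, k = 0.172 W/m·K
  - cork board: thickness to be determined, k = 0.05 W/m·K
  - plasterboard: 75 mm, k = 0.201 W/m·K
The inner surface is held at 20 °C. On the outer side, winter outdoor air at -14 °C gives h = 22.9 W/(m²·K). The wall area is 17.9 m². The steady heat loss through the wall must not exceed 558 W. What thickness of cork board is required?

Treating each layer as a thermal resistance in series:
R_hardwood = L/(kA) = 0.045/(0.172×17.9) = 0.01462 K/W
R_plasterboard = L/(kA) = 0.075/(0.201×17.9) = 0.02085 K/W
R_outer film = 1/(h_o·A) = 1/(22.9×17.9) = 0.00244 K/W
Sum of the known resistances R_other = 0.0379 K/W
Required total resistance R_tot = ΔT/Q_allow = 34/558 = 0.06093 K/W
R_cork board = R_tot − R_other = 0.02303 K/W
L = R·k·A = 0.02303×0.05×17.9

L ≈ 20.6 mm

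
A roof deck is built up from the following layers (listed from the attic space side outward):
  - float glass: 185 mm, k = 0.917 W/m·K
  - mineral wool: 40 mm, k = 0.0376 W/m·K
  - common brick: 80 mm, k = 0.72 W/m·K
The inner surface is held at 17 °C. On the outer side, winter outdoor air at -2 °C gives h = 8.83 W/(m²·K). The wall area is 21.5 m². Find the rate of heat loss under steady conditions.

Model the wall as resistances in series:
R_float glass = L/(kA) = 0.185/(0.917×21.5) = 0.009383 K/W
R_mineral wool = L/(kA) = 0.04/(0.0376×21.5) = 0.04948 K/W
R_common brick = L/(kA) = 0.08/(0.72×21.5) = 0.005168 K/W
R_outer film = 1/(h_o·A) = 1/(8.83×21.5) = 0.005267 K/W
R_total = 0.0693 K/W
Q = ΔT / R_total = 19 / 0.0693

Q ≈ 274 W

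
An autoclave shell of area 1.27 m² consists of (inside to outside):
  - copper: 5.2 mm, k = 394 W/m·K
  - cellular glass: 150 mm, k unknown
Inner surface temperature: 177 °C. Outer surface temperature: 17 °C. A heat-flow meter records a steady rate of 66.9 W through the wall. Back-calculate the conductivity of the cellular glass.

Using the resistance-network approach (series):
R_copper = L/(kA) = 0.0052/(394×1.27) = 1.039×10^-5 K/W
Sum of known resistances R_other = 1.039×10^-5 K/W
Total R = ΔT/Q = 160/66.9 = 2.392 K/W
R_cellular glass = R_total − R_other = 2.392 K/W
k = L/(R·A) = 0.15/(2.392×1.27)

k ≈ 0.0494 W/(m·K)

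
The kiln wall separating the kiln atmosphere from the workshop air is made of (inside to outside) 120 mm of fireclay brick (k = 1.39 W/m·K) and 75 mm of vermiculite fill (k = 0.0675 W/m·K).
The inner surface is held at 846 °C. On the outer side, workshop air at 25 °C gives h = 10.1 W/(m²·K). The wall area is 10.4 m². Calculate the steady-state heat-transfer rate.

Treating each layer as a thermal resistance in series:
R_fireclay brick = L/(kA) = 0.12/(1.39×10.4) = 0.008301 K/W
R_vermiculite fill = L/(kA) = 0.075/(0.0675×10.4) = 0.1068 K/W
R_outer film = 1/(h_o·A) = 1/(10.1×10.4) = 0.00952 K/W
R_total = 0.1247 K/W
Q = ΔT / R_total = 821 / 0.1247

Q ≈ 6590 W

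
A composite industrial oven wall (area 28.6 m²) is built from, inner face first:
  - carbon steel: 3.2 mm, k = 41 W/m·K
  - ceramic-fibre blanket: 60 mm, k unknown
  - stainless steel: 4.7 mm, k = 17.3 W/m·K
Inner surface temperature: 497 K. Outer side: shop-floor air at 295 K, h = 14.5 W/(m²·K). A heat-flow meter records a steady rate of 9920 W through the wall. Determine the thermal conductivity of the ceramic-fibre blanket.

k ≈ 0.117 W/(m·K)

Using the resistance-network approach (series):
R_carbon steel = L/(kA) = 0.0032/(41×28.6) = 2.729×10^-6 K/W
R_stainless steel = L/(kA) = 0.0047/(17.3×28.6) = 9.499×10^-6 K/W
R_outer film = 1/(h_o·A) = 1/(14.5×28.6) = 0.002411 K/W
Sum of known resistances R_other = 0.002424 K/W
Total R = ΔT/Q = 202/9920 = 0.02036 K/W
R_ceramic-fibre blanket = R_total − R_other = 0.01794 K/W
k = L/(R·A) = 0.06/(0.01794×28.6)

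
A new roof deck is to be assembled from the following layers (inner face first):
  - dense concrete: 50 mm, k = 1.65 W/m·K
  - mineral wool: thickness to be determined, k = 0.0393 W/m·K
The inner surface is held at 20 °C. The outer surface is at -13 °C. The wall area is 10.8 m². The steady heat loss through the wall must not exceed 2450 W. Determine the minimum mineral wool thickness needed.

L ≈ 4.53 mm

Model the wall as resistances in series:
R_dense concrete = L/(kA) = 0.05/(1.65×10.8) = 0.002806 K/W
Sum of the known resistances R_other = 0.002806 K/W
Required total resistance R_tot = ΔT/Q_allow = 33/2450 = 0.01347 K/W
R_mineral wool = R_tot − R_other = 0.01066 K/W
L = R·k·A = 0.01066×0.0393×10.8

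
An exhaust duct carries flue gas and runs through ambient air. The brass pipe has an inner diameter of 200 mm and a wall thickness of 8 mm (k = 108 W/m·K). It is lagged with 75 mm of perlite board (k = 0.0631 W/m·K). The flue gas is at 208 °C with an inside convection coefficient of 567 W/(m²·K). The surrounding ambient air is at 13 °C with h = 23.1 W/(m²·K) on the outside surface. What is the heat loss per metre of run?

For a radial system each layer contributes R = ln(r_out/r_in)/(2πkL); films add R = 1/(hA).
R_inner film = 1/(h_i·2πr₁L) = 1/(567×2π×0.1×1) = 0.002807 K/W
R_brass pipe wall = ln(108/100)/(2π×108×1) = 1.134×10^-4 K/W
R_perlite board = ln(183/108)/(2π×0.0631×1) = 1.33 K/W
R_outer film = 1/(h_o·2πr_oL) = 1/(23.1×2π×0.183×1) = 0.03765 K/W
R_total = 1.371 K/W
Q = ΔT/R_total = 195/1.371

q′ ≈ 142 W/m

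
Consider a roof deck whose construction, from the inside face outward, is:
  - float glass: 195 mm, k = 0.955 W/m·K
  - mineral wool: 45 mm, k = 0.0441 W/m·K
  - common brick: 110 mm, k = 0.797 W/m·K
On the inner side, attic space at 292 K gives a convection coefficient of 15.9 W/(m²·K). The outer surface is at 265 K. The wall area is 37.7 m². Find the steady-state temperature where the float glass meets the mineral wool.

T ≈ 287 K

Model the wall as resistances in series:
R_inner film = 1/(h_i·A) = 1/(15.9×37.7) = 0.001668 K/W
R_float glass = L/(kA) = 0.195/(0.955×37.7) = 0.005416 K/W
R_mineral wool = L/(kA) = 0.045/(0.0441×37.7) = 0.02707 K/W
R_common brick = L/(kA) = 0.11/(0.797×37.7) = 0.003661 K/W
R_total = 0.03781 K/W;  Q = ΔT/R_total = 27/0.03781 = 714.1 W
T_interface = T_inner − Q·ΣR(inner→interface) = 292 − 714×0.007084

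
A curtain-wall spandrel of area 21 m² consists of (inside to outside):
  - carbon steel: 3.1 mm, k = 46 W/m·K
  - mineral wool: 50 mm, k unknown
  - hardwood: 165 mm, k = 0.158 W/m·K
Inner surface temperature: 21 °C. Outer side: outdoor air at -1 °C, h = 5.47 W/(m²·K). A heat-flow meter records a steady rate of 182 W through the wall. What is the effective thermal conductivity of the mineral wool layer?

k ≈ 0.0381 W/(m·K)

Model the wall as resistances in series:
R_carbon steel = L/(kA) = 0.0031/(46×21) = 3.209×10^-6 K/W
R_hardwood = L/(kA) = 0.165/(0.158×21) = 0.04973 K/W
R_outer film = 1/(h_o·A) = 1/(5.47×21) = 0.008705 K/W
Sum of known resistances R_other = 0.05844 K/W
Total R = ΔT/Q = 22/182 = 0.1209 K/W
R_mineral wool = R_total − R_other = 0.06244 K/W
k = L/(R·A) = 0.05/(0.06244×21)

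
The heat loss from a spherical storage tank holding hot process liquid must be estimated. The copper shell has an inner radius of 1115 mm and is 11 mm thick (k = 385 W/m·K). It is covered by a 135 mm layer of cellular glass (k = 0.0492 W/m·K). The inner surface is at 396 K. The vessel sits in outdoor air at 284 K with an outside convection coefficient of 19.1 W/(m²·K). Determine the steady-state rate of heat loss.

Q ≈ 716 W

For a spherical shell R = (1/r₁ − 1/r₂)/(4πk); film R = 1/(h·4πr²). In series:
R_copper shell = (1/1.115 − 1/1.126)/(4π×385) = 1.811×10^-6 K/W
R_cellular glass = (1/1.126 − 1/1.261)/(4π×0.0492) = 0.1538 K/W
R_outer film = 1/(h·4πr_o²) = 1/(19.1×4π×1.261²) = 0.00262 K/W
R_total = 0.1564 K/W
Q = ΔT/R_total = 112/0.1564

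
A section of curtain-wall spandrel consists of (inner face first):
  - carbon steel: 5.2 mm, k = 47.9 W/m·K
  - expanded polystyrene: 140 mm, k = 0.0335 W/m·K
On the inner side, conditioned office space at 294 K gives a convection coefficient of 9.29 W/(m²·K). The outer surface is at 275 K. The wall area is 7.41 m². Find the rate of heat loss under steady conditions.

Q ≈ 32.8 W

Thermal resistances in series:
R_inner film = 1/(h_i·A) = 1/(9.29×7.41) = 0.01453 K/W
R_carbon steel = L/(kA) = 0.0052/(47.9×7.41) = 1.465×10^-5 K/W
R_expanded polystyrene = L/(kA) = 0.14/(0.0335×7.41) = 0.564 K/W
R_total = 0.5785 K/W
Q = ΔT / R_total = 19 / 0.5785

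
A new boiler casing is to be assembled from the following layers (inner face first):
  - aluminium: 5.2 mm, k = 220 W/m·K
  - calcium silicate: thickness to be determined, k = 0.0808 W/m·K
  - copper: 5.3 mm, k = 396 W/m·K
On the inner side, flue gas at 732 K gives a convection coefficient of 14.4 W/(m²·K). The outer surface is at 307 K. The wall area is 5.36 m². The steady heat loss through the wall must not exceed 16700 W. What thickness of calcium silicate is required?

L ≈ 5.41 mm

Using the resistance-network approach (series):
R_inner film = 1/(h_i·A) = 1/(14.4×5.36) = 0.01296 K/W
R_aluminium = L/(kA) = 0.0052/(220×5.36) = 4.41×10^-6 K/W
R_copper = L/(kA) = 0.0053/(396×5.36) = 2.497×10^-6 K/W
Sum of the known resistances R_other = 0.01296 K/W
Required total resistance R_tot = ΔT/Q_allow = 425/16700 = 0.02545 K/W
R_calcium silicate = R_tot − R_other = 0.01249 K/W
L = R·k·A = 0.01249×0.0808×5.36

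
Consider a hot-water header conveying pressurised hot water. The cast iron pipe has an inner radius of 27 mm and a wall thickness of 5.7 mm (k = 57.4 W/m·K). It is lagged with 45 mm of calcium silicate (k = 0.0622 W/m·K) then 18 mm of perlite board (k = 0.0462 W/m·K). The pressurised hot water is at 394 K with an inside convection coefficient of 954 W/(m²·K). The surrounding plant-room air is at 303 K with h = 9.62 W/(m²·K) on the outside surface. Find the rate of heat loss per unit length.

q′ ≈ 29.2 W/m

Per-layer cylindrical resistances, series-summed:
R_inner film = 1/(h_i·2πr₁L) = 1/(954×2π×0.027×1) = 0.006179 K/W
R_cast iron pipe wall = ln(32.7/27)/(2π×57.4×1) = 5.311×10^-4 K/W
R_calcium silicate = ln(77.7/32.7)/(2π×0.0622×1) = 2.215 K/W
R_perlite board = ln(95.7/77.7)/(2π×0.0462×1) = 0.7178 K/W
R_outer film = 1/(h_o·2πr_oL) = 1/(9.62×2π×0.0957×1) = 0.1729 K/W
R_total = 3.112 K/W
Q = ΔT/R_total = 91/3.112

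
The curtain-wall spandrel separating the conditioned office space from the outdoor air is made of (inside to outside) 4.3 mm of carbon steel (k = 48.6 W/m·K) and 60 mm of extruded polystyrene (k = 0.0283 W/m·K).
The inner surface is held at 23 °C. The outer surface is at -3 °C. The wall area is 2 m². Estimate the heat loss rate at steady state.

Treating each layer as a thermal resistance in series:
R_carbon steel = L/(kA) = 0.0043/(48.6×2) = 4.424×10^-5 K/W
R_extruded polystyrene = L/(kA) = 0.06/(0.0283×2) = 1.06 K/W
R_total = 1.06 K/W
Q = ΔT / R_total = 26 / 1.06

Q ≈ 24.5 W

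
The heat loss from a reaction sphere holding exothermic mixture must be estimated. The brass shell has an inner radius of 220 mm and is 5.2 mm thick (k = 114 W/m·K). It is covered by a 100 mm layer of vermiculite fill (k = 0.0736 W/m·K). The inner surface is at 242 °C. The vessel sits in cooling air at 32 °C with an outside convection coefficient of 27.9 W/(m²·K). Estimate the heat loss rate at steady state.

Q ≈ 140 W

For a spherical shell R = (1/r₁ − 1/r₂)/(4πk); film R = 1/(h·4πr²). In series:
R_brass shell = (1/0.22 − 1/0.2252)/(4π×114) = 7.327×10^-5 K/W
R_vermiculite fill = (1/0.2252 − 1/0.3252)/(4π×0.0736) = 1.476 K/W
R_outer film = 1/(h·4πr_o²) = 1/(27.9×4π×0.3252²) = 0.02697 K/W
R_total = 1.503 K/W
Q = ΔT/R_total = 210/1.503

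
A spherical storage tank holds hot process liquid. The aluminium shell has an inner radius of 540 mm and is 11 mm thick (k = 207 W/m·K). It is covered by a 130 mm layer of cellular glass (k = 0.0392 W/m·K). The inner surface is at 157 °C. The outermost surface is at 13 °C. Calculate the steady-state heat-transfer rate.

Q ≈ 205 W

Radial (spherical) resistances in series:
R_aluminium shell = (1/0.54 − 1/0.551)/(4π×207) = 1.421×10^-5 K/W
R_cellular glass = (1/0.551 − 1/0.681)/(4π×0.0392) = 0.7033 K/W
R_total = 0.7033 K/W
Q = ΔT/R_total = 144/0.7033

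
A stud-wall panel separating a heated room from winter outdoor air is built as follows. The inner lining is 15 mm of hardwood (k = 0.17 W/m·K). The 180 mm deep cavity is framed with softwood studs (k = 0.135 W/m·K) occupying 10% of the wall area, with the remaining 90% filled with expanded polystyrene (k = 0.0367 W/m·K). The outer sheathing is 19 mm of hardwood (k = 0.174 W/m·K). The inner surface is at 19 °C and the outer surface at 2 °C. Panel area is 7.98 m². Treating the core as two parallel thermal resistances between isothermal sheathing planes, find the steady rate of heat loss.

Q ≈ 33.4 W

Sheathing layers in series; stud and cavity paths in parallel between them.
R_inner = 0.015/(0.17×7.98) = 0.01106 K/W
R_stud  = 0.18/(0.135×0.1×7.98) = 1.671 K/W
R_cav   = 0.18/(0.0367×0.9×7.98) = 0.6829 K/W
1/R_core = 1/R_stud + 1/R_cav → R_core = 0.4848 K/W
R_outer = 0.019/(0.174×7.98) = 0.01368 K/W
R_total = 0.5095 K/W
Q = ΔT/R_total = 17/0.5095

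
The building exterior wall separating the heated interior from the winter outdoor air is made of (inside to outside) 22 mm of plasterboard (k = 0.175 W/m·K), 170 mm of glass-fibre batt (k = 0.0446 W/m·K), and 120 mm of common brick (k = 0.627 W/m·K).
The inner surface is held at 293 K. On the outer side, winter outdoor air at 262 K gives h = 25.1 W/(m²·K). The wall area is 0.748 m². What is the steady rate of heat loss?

Q ≈ 5.56 W

Thermal resistances in series:
R_plasterboard = L/(kA) = 0.022/(0.175×0.748) = 0.1681 K/W
R_glass-fibre batt = L/(kA) = 0.17/(0.0446×0.748) = 5.096 K/W
R_common brick = L/(kA) = 0.12/(0.627×0.748) = 0.2559 K/W
R_outer film = 1/(h_o·A) = 1/(25.1×0.748) = 0.05326 K/W
R_total = 5.573 K/W
Q = ΔT / R_total = 31 / 5.573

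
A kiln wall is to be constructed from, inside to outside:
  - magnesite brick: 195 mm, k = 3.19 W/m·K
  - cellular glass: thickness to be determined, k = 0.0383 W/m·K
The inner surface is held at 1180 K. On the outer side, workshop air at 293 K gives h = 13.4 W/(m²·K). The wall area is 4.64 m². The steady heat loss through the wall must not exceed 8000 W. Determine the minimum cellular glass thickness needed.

L ≈ 14.5 mm

Model the wall as resistances in series:
R_magnesite brick = L/(kA) = 0.195/(3.19×4.64) = 0.01317 K/W
R_outer film = 1/(h_o·A) = 1/(13.4×4.64) = 0.01608 K/W
Sum of the known resistances R_other = 0.02926 K/W
Required total resistance R_tot = ΔT/Q_allow = 887/8000 = 0.1109 K/W
R_cellular glass = R_tot − R_other = 0.08162 K/W
L = R·k·A = 0.08162×0.0383×4.64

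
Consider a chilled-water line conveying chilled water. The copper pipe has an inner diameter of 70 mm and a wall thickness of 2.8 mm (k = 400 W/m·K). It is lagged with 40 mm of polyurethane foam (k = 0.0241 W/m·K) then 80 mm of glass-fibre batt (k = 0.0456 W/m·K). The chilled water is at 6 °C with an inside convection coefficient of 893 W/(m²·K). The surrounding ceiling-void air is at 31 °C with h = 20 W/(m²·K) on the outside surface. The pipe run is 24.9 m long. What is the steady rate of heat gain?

Treating each annulus and film as a series resistance:
R_inner film = 1/(h_i·2πr₁L) = 1/(893×2π×0.035×24.9) = 2.045×10^-4 K/W
R_copper pipe wall = ln(37.8/35)/(2π×400×24.9) = 1.23×10^-6 K/W
R_polyurethane foam = ln(77.8/37.8)/(2π×0.0241×24.9) = 0.1914 K/W
R_glass-fibre batt = ln(157.8/77.8)/(2π×0.0456×24.9) = 0.09913 K/W
R_outer film = 1/(h_o·2πr_oL) = 1/(20×2π×0.1578×24.9) = 0.002025 K/W
R_total = 0.2928 K/W
Q = ΔT/R_total = 25/0.2928

Q ≈ 85.4 W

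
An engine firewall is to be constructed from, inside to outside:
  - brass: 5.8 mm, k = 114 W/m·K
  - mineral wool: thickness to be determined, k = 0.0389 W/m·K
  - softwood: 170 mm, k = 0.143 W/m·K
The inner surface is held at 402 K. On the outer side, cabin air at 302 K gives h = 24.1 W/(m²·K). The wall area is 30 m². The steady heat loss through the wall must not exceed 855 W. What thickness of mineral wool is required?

L ≈ 88.6 mm

Treating each layer as a thermal resistance in series:
R_brass = L/(kA) = 0.0058/(114×30) = 1.696×10^-6 K/W
R_softwood = L/(kA) = 0.17/(0.143×30) = 0.03963 K/W
R_outer film = 1/(h_o·A) = 1/(24.1×30) = 0.001383 K/W
Sum of the known resistances R_other = 0.04101 K/W
Required total resistance R_tot = ΔT/Q_allow = 100/855 = 0.117 K/W
R_mineral wool = R_tot − R_other = 0.07595 K/W
L = R·k·A = 0.07595×0.0389×30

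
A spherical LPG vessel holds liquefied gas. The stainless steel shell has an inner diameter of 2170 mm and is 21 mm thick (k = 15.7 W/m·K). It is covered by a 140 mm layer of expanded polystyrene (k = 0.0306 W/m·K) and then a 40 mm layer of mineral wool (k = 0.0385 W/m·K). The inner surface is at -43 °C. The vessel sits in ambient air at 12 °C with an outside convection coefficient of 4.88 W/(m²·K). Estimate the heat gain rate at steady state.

Radial (spherical) resistances in series:
R_stainless steel shell = (1/1.085 − 1/1.106)/(4π×15.7) = 8.87×10^-5 K/W
R_expanded polystyrene = (1/1.106 − 1/1.246)/(4π×0.0306) = 0.2642 K/W
R_mineral wool = (1/1.246 − 1/1.286)/(4π×0.0385) = 0.0516 K/W
R_outer film = 1/(h·4πr_o²) = 1/(4.88×4π×1.286²) = 0.00986 K/W
R_total = 0.3257 K/W
Q = ΔT/R_total = 55/0.3257

Q ≈ 169 W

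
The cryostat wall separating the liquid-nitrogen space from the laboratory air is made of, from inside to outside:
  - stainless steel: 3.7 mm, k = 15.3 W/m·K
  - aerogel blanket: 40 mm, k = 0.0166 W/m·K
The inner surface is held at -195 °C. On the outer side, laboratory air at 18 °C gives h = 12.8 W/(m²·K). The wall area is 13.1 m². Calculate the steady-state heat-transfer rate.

Q ≈ 1120 W

Series thermal resistances:
R_stainless steel = L/(kA) = 0.0037/(15.3×13.1) = 1.846×10^-5 K/W
R_aerogel blanket = L/(kA) = 0.04/(0.0166×13.1) = 0.1839 K/W
R_outer film = 1/(h_o·A) = 1/(12.8×13.1) = 0.005964 K/W
R_total = 0.1899 K/W
Q = ΔT / R_total = 213 / 0.1899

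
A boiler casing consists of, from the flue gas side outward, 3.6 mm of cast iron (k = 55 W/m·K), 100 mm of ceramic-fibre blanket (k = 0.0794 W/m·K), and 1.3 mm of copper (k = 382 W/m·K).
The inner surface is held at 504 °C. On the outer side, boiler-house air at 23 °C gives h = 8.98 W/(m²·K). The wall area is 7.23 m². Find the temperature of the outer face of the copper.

T ≈ 62.1 °C

Series thermal resistances:
R_cast iron = L/(kA) = 0.0036/(55×7.23) = 9.053×10^-6 K/W
R_ceramic-fibre blanket = L/(kA) = 0.1/(0.0794×7.23) = 0.1742 K/W
R_copper = L/(kA) = 0.0013/(382×7.23) = 4.707×10^-7 K/W
R_outer film = 1/(h_o·A) = 1/(8.98×7.23) = 0.0154 K/W
R_total = 0.1896 K/W;  Q = ΔT/R_total = 481/0.1896 = 2537 W
T_interface = T_inner − Q·ΣR(inner→interface) = 504 − 2540×0.1742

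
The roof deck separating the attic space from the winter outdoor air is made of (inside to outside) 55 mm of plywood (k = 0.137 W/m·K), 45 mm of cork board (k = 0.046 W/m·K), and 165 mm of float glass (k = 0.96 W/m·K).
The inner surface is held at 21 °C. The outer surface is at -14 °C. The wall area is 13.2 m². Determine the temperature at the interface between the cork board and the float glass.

Treating each layer as a thermal resistance in series:
R_plywood = L/(kA) = 0.055/(0.137×13.2) = 0.03041 K/W
R_cork board = L/(kA) = 0.045/(0.046×13.2) = 0.07411 K/W
R_float glass = L/(kA) = 0.165/(0.96×13.2) = 0.01302 K/W
R_total = 0.1175 K/W;  Q = ΔT/R_total = 35/0.1175 = 297.8 W
T_interface = T_inner − Q·ΣR(inner→interface) = 21 − 298×0.1045

T ≈ -10.1 °C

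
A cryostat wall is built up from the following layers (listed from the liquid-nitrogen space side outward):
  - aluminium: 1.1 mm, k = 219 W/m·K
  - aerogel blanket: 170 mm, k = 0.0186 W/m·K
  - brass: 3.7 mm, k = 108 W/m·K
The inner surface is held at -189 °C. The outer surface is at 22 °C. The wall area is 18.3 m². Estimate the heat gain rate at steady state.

Series thermal resistances:
R_aluminium = L/(kA) = 0.0011/(219×18.3) = 2.745×10^-7 K/W
R_aerogel blanket = L/(kA) = 0.17/(0.0186×18.3) = 0.4994 K/W
R_brass = L/(kA) = 0.0037/(108×18.3) = 1.872×10^-6 K/W
R_total = 0.4994 K/W
Q = ΔT / R_total = 211 / 0.4994

Q ≈ 422 W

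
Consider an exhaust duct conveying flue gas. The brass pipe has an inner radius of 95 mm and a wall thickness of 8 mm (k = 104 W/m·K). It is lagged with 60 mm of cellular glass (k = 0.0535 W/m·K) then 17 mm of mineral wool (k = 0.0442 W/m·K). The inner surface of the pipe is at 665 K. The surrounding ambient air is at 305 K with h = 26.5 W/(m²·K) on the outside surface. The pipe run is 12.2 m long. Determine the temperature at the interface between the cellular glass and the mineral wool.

T ≈ 385 K

For a radial system each layer contributes R = ln(r_out/r_in)/(2πkL); films add R = 1/(hA).
R_brass pipe wall = ln(103/95)/(2π×104×12.2) = 1.014×10^-5 K/W
R_cellular glass = ln(163/103)/(2π×0.0535×12.2) = 0.1119 K/W
R_mineral wool = ln(180/163)/(2π×0.0442×12.2) = 0.02928 K/W
R_outer film = 1/(h_o·2πr_oL) = 1/(26.5×2π×0.18×12.2) = 0.002735 K/W
R_total = 0.144 K/W
Q = ΔT/R_total = 360/0.144
Q = 2500 W
T_interface = T_inner − Q·ΣR(inner→interface) = 665 − 2500×0.1119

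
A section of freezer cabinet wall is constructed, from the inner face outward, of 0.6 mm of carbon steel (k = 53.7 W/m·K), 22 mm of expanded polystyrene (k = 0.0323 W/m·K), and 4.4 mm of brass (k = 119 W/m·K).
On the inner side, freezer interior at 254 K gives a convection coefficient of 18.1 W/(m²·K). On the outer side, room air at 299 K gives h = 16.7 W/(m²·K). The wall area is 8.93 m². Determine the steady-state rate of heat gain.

Q ≈ 505 W

Thermal resistances in series:
R_inner film = 1/(h_i·A) = 1/(18.1×8.93) = 0.006187 K/W
R_carbon steel = L/(kA) = 0.0006/(53.7×8.93) = 1.251×10^-6 K/W
R_expanded polystyrene = L/(kA) = 0.022/(0.0323×8.93) = 0.07627 K/W
R_brass = L/(kA) = 0.0044/(119×8.93) = 4.141×10^-6 K/W
R_outer film = 1/(h_o·A) = 1/(16.7×8.93) = 0.006706 K/W
R_total = 0.08917 K/W
Q = ΔT / R_total = 45 / 0.08917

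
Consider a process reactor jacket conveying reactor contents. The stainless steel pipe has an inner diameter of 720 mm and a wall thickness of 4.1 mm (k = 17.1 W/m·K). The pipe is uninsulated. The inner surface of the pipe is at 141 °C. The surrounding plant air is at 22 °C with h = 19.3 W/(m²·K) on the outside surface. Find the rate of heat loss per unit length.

q′ ≈ 5230 W/m

For a radial system each layer contributes R = ln(r_out/r_in)/(2πkL); films add R = 1/(hA).
R_stainless steel pipe wall = ln(364.1/360)/(2π×17.1×1) = 1.054×10^-4 K/W
R_outer film = 1/(h_o·2πr_oL) = 1/(19.3×2π×0.3641×1) = 0.02265 K/W
R_total = 0.02275 K/W
Q = ΔT/R_total = 119/0.02275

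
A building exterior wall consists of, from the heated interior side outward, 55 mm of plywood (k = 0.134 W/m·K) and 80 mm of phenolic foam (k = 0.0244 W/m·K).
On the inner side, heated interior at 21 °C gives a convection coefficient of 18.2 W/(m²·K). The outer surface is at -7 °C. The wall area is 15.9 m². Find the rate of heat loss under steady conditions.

Q ≈ 119 W

Thermal resistances in series:
R_inner film = 1/(h_i·A) = 1/(18.2×15.9) = 0.003456 K/W
R_plywood = L/(kA) = 0.055/(0.134×15.9) = 0.02581 K/W
R_phenolic foam = L/(kA) = 0.08/(0.0244×15.9) = 0.2062 K/W
R_total = 0.2355 K/W
Q = ΔT / R_total = 28 / 0.2355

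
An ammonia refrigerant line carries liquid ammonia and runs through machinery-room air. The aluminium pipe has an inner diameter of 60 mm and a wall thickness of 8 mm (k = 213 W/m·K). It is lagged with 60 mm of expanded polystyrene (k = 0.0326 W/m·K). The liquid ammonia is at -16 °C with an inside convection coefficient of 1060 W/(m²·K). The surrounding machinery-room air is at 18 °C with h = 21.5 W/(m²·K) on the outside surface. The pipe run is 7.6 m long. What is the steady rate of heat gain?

Per-layer cylindrical resistances, series-summed:
R_inner film = 1/(h_i·2πr₁L) = 1/(1060×2π×0.03×7.6) = 6.585×10^-4 K/W
R_aluminium pipe wall = ln(38/30)/(2π×213×7.6) = 2.324×10^-5 K/W
R_expanded polystyrene = ln(98/38)/(2π×0.0326×7.6) = 0.6086 K/W
R_outer film = 1/(h_o·2πr_oL) = 1/(21.5×2π×0.098×7.6) = 0.009939 K/W
R_total = 0.6192 K/W
Q = ΔT/R_total = 34/0.6192

Q ≈ 54.9 W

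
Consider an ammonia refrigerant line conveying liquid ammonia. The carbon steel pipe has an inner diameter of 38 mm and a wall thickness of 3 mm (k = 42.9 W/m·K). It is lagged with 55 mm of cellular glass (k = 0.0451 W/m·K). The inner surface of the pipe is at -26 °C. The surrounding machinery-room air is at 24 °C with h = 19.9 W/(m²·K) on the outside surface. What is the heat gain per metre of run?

q′ ≈ 11 W/m

Radial resistances (cylindrical: R_cond = ln(r_o/r_i)/(2πkL), R_conv = 1/(h·2πrL)):
R_carbon steel pipe wall = ln(22/19)/(2π×42.9×1) = 5.439×10^-4 K/W
R_cellular glass = ln(77/22)/(2π×0.0451×1) = 4.421 K/W
R_outer film = 1/(h_o·2πr_oL) = 1/(19.9×2π×0.077×1) = 0.1039 K/W
R_total = 4.525 K/W
Q = ΔT/R_total = 50/4.525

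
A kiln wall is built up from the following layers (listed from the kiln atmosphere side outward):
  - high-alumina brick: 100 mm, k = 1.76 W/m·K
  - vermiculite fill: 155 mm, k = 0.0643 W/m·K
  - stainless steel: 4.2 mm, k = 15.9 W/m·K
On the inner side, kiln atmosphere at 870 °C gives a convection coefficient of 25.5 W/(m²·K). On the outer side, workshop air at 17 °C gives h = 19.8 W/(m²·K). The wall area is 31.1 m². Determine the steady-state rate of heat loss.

Model the wall as resistances in series:
R_inner film = 1/(h_i·A) = 1/(25.5×31.1) = 0.001261 K/W
R_high-alumina brick = L/(kA) = 0.1/(1.76×31.1) = 0.001827 K/W
R_vermiculite fill = L/(kA) = 0.155/(0.0643×31.1) = 0.07751 K/W
R_stainless steel = L/(kA) = 0.0042/(15.9×31.1) = 8.494×10^-6 K/W
R_outer film = 1/(h_o·A) = 1/(19.8×31.1) = 0.001624 K/W
R_total = 0.08223 K/W
Q = ΔT / R_total = 853 / 0.08223

Q ≈ 10400 W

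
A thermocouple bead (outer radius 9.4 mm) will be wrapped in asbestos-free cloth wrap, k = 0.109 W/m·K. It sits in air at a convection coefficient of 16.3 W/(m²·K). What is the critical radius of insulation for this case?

r_cr ≈ 13.4 mm

For a sphere r_cr = 2k/h = 2×0.109/16.3
r_cr = 13.4 mm; since the bare radius (9.4 mm) is below r_cr, adding a thin layer of insulation will *increase* heat loss.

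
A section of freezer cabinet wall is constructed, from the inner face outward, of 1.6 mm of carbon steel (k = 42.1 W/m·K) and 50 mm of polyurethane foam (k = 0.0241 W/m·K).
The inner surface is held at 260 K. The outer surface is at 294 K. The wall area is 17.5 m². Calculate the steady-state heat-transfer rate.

Q ≈ 287 W

Treating each layer as a thermal resistance in series:
R_carbon steel = L/(kA) = 0.0016/(42.1×17.5) = 2.172×10^-6 K/W
R_polyurethane foam = L/(kA) = 0.05/(0.0241×17.5) = 0.1186 K/W
R_total = 0.1186 K/W
Q = ΔT / R_total = 34 / 0.1186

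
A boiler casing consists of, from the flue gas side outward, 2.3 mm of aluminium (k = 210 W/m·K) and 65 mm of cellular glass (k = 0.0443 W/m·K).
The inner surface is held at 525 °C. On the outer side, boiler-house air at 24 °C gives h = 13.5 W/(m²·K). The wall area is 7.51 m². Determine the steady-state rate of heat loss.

Thermal resistances in series:
R_aluminium = L/(kA) = 0.0023/(210×7.51) = 1.458×10^-6 K/W
R_cellular glass = L/(kA) = 0.065/(0.0443×7.51) = 0.1954 K/W
R_outer film = 1/(h_o·A) = 1/(13.5×7.51) = 0.009863 K/W
R_total = 0.2052 K/W
Q = ΔT / R_total = 501 / 0.2052

Q ≈ 2440 W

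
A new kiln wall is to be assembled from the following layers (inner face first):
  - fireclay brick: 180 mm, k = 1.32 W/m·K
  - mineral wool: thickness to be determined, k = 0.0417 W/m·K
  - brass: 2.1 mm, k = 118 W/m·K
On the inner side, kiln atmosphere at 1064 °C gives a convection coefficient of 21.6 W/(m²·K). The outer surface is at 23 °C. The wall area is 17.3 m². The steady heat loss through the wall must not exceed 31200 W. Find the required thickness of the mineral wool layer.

Series thermal resistances:
R_inner film = 1/(h_i·A) = 1/(21.6×17.3) = 0.002676 K/W
R_fireclay brick = L/(kA) = 0.18/(1.32×17.3) = 0.007882 K/W
R_brass = L/(kA) = 0.0021/(118×17.3) = 1.029×10^-6 K/W
Sum of the known resistances R_other = 0.01056 K/W
Required total resistance R_tot = ΔT/Q_allow = 1041/31200 = 0.03337 K/W
R_mineral wool = R_tot − R_other = 0.02281 K/W
L = R·k·A = 0.02281×0.0417×17.3

L ≈ 16.5 mm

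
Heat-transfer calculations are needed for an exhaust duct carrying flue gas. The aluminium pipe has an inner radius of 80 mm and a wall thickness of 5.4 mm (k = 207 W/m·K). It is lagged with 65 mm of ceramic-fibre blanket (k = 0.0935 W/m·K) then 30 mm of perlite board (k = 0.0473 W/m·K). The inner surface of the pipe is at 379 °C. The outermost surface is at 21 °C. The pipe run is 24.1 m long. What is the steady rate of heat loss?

Per-layer cylindrical resistances, series-summed:
R_aluminium pipe wall = ln(85.4/80)/(2π×207×24.1) = 2.084×10^-6 K/W
R_ceramic-fibre blanket = ln(150.4/85.4)/(2π×0.0935×24.1) = 0.03997 K/W
R_perlite board = ln(180.4/150.4)/(2π×0.0473×24.1) = 0.02539 K/W
R_total = 0.06537 K/W
Q = ΔT/R_total = 358/0.06537

Q ≈ 5480 W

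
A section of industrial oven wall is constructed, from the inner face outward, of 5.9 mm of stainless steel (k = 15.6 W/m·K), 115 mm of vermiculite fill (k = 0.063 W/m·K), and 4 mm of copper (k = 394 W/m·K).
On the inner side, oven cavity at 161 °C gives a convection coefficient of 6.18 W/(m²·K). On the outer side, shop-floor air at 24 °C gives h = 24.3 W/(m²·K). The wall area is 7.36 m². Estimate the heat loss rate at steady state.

Series thermal resistances:
R_inner film = 1/(h_i·A) = 1/(6.18×7.36) = 0.02199 K/W
R_stainless steel = L/(kA) = 0.0059/(15.6×7.36) = 5.139×10^-5 K/W
R_vermiculite fill = L/(kA) = 0.115/(0.063×7.36) = 0.248 K/W
R_copper = L/(kA) = 0.004/(394×7.36) = 1.379×10^-6 K/W
R_outer film = 1/(h_o·A) = 1/(24.3×7.36) = 0.005591 K/W
R_total = 0.2756 K/W
Q = ΔT / R_total = 137 / 0.2756

Q ≈ 497 W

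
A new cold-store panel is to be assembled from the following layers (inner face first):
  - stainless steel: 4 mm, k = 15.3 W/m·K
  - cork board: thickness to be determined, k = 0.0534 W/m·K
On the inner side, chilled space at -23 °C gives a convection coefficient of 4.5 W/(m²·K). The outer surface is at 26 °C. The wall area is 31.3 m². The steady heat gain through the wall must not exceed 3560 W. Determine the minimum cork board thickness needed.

L ≈ 11.1 mm

Treating each layer as a thermal resistance in series:
R_inner film = 1/(h_i·A) = 1/(4.5×31.3) = 0.0071 K/W
R_stainless steel = L/(kA) = 0.004/(15.3×31.3) = 8.353×10^-6 K/W
Sum of the known resistances R_other = 0.007108 K/W
Required total resistance R_tot = ΔT/Q_allow = 49/3560 = 0.01376 K/W
R_cork board = R_tot − R_other = 0.006656 K/W
L = R·k·A = 0.006656×0.0534×31.3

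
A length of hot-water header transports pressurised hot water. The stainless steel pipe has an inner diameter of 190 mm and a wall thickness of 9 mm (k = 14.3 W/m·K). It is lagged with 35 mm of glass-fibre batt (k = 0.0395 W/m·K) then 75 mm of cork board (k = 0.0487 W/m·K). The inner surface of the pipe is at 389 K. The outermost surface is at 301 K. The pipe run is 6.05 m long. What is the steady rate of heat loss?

Per-layer cylindrical resistances, series-summed:
R_stainless steel pipe wall = ln(104/95)/(2π×14.3×6.05) = 1.665×10^-4 K/W
R_glass-fibre batt = ln(139/104)/(2π×0.0395×6.05) = 0.1932 K/W
R_cork board = ln(214/139)/(2π×0.0487×6.05) = 0.2331 K/W
R_total = 0.4264 K/W
Q = ΔT/R_total = 88/0.4264

Q ≈ 206 W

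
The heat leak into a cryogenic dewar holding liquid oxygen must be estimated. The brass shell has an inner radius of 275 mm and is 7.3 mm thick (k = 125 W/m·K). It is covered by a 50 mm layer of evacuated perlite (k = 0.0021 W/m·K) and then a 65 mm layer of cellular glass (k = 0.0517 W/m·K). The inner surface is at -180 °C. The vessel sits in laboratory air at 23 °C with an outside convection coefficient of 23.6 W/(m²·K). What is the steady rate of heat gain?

Q ≈ 9.68 W

Spherical conduction: R = (1/r_in − 1/r_out)/(4πk) per layer; series-sum.
R_brass shell = (1/0.275 − 1/0.2823)/(4π×125) = 5.986×10^-5 K/W
R_evacuated perlite = (1/0.2823 − 1/0.3323)/(4π×0.0021) = 20.2 K/W
R_cellular glass = (1/0.3323 − 1/0.3973)/(4π×0.0517) = 0.7578 K/W
R_outer film = 1/(h·4πr_o²) = 1/(23.6×4π×0.3973²) = 0.02136 K/W
R_total = 20.98 K/W
Q = ΔT/R_total = 203/20.98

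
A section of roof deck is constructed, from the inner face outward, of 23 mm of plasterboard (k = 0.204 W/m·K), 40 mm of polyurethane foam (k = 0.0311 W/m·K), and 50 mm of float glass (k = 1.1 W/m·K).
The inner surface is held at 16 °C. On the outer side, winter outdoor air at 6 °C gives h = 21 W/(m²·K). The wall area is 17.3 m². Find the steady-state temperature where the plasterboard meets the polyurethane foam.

Model the wall as resistances in series:
R_plasterboard = L/(kA) = 0.023/(0.204×17.3) = 0.006517 K/W
R_polyurethane foam = L/(kA) = 0.04/(0.0311×17.3) = 0.07435 K/W
R_float glass = L/(kA) = 0.05/(1.1×17.3) = 0.002627 K/W
R_outer film = 1/(h_o·A) = 1/(21×17.3) = 0.002753 K/W
R_total = 0.08624 K/W;  Q = ΔT/R_total = 10/0.08624 = 116 W
T_interface = T_inner − Q·ΣR(inner→interface) = 16 − 116×0.006517

T ≈ 15.2 °C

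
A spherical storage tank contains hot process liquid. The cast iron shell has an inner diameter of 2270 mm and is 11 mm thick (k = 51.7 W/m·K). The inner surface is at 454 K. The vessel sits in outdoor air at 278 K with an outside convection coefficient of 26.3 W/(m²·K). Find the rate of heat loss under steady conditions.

Radial (spherical) resistances in series:
R_cast iron shell = (1/1.135 − 1/1.146)/(4π×51.7) = 1.302×10^-5 K/W
R_outer film = 1/(h·4πr_o²) = 1/(26.3×4π×1.146²) = 0.002304 K/W
R_total = 0.002317 K/W
Q = ΔT/R_total = 176/0.002317

Q ≈ 76000 W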